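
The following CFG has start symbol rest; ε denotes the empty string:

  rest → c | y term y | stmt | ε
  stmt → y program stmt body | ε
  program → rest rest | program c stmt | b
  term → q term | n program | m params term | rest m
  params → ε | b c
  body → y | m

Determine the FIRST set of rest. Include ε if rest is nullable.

rest → c contributes {c}.
rest → y term y contributes {y}.
From rest → stmt: add FIRST(stmt) = { y, ε } (including ε since stmt is nullable).
rest → ε contributes ε.
Union: FIRST(rest) = { c, y, ε }.

{ c, y, ε }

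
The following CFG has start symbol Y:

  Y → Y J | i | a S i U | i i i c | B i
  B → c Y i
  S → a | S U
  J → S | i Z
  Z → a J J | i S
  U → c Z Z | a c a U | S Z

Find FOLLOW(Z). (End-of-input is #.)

{ #, a, c, i }

In J → i Z: Z is at the end, add FOLLOW(J) = { #, a, c, i }.
In U → c Z Z: add FIRST(Z) = { a, i }.
In U → c Z Z: Z is at the end, add FOLLOW(U) = { #, a, c, i }.
In U → S Z: Z is at the end, add FOLLOW(U) = { #, a, c, i }.
Union: FOLLOW(Z) = { #, a, c, i }.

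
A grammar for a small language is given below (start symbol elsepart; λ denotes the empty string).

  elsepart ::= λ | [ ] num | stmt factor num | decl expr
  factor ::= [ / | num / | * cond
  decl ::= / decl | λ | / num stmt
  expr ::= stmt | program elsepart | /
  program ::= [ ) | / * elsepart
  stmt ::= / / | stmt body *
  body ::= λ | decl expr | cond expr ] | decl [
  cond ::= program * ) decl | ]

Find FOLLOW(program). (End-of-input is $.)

{ $, *, /, [, ] }

In expr ::= program elsepart: add FIRST(elsepart)\{λ} = { /, [ }.
  Since elsepart is nullable, also add FOLLOW(expr) = { $, *, /, [, ] }.
In cond ::= program * ) decl: add FIRST(* ) decl) = { * }.
Union: FOLLOW(program) = { $, *, /, [, ] }.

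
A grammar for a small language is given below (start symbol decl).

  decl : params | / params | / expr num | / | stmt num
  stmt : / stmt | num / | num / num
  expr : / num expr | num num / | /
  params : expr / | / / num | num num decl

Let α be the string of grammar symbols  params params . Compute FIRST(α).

{ /, num }

Add FIRST(params) = { /, num }; params is not nullable, stop.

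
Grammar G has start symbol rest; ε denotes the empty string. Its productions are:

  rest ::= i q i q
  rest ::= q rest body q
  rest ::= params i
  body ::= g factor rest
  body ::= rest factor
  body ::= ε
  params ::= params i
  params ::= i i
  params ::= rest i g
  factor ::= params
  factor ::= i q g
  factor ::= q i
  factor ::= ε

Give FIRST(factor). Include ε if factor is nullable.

{ i, q, ε }

From factor ::= params: add FIRST(params) = { i, q }.
factor ::= i q g contributes {i}.
factor ::= q i contributes {q}.
factor ::= ε contributes ε.
Union: FIRST(factor) = { i, q, ε }.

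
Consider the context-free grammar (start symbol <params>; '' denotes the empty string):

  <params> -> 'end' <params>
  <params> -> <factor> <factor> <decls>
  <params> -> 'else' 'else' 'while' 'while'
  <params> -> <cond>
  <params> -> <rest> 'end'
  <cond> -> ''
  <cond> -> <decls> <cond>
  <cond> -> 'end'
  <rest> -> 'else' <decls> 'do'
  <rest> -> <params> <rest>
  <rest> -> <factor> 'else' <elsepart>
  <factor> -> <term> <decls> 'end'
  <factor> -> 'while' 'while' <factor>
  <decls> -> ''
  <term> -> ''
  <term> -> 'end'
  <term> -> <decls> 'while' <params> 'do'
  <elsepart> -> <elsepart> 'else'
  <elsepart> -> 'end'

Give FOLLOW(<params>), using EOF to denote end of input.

<params> is the start symbol, so EOF ∈ FOLLOW(<params>).
In <params> -> 'end' <params>: <params> is at the end, add FOLLOW(<params>) = { EOF, 'do', 'else', 'end', 'while' }.
In <rest> -> <params> <rest>: add FIRST(<rest>) = { 'else', 'end', 'while' }.
In <term> -> <decls> 'while' <params> 'do': add FIRST('do') = { 'do' }.
Union: FOLLOW(<params>) = { EOF, 'do', 'else', 'end', 'while' }.

{ EOF, 'do', 'else', 'end', 'while' }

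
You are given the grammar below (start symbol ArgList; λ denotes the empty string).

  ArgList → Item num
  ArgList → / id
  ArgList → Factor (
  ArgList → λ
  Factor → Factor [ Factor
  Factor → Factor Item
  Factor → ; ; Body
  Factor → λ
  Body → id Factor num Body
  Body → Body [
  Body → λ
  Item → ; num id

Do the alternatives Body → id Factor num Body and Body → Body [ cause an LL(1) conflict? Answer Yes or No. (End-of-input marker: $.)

FIRST(id Factor num Body) = { id } and FIRST(Body [) = { [, id }.
Both contain id, so the two alternatives are not disjoint — LL(1) conflict.

Yes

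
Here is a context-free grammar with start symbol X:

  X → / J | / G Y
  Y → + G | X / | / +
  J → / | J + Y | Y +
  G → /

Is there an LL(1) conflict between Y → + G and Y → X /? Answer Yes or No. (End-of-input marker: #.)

FIRST(+ G) = { + } and FIRST(X /) = { / }.
The FIRST sets are disjoint and neither alternative is nullable — no conflict.

No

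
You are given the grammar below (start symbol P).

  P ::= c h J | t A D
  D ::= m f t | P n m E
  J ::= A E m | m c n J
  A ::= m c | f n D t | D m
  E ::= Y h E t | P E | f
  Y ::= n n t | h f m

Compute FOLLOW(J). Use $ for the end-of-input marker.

{ $, c, f, h, n, t }

In P ::= c h J: J is at the end, add FOLLOW(P) = { $, c, f, h, n, t }.
In J ::= m c n J: J is at the end, add FOLLOW(J) = { $, c, f, h, n, t }.
Union: FOLLOW(J) = { $, c, f, h, n, t }.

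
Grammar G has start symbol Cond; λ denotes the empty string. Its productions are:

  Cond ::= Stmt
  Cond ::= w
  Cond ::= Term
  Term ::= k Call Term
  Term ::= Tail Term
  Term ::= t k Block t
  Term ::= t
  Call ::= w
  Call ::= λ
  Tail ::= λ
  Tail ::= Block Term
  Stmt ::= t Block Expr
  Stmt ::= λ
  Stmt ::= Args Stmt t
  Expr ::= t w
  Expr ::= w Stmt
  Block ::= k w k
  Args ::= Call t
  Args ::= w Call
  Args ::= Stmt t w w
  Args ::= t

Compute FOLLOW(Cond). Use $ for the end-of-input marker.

Cond is the start symbol, so $ ∈ FOLLOW(Cond).
Union: FOLLOW(Cond) = { $ }.

{ $ }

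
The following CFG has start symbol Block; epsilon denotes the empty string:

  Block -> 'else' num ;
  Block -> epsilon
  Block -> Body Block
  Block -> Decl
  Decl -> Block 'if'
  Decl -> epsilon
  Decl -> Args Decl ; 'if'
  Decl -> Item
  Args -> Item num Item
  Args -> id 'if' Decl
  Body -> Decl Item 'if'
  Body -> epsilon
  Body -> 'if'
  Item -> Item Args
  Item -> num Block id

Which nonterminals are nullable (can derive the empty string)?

Directly nullable (have an epsilon-production): Block, Decl, Body.
No other nonterminal has a production whose RHS symbols are all nullable.

{ Block, Body, Decl }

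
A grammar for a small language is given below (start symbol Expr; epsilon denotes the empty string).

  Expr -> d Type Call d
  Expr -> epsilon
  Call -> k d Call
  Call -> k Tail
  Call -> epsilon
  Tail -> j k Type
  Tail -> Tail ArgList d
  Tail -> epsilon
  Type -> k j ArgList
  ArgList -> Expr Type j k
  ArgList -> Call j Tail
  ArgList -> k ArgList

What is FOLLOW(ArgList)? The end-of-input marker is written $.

In Tail -> Tail ArgList d: add FIRST(d) = { d }.
In Type -> k j ArgList: ArgList is at the end, add FOLLOW(Type) = { d, j, k }.
In ArgList -> k ArgList: ArgList is at the end, add FOLLOW(ArgList) = { d, j, k }.
Union: FOLLOW(ArgList) = { d, j, k }.

{ d, j, k }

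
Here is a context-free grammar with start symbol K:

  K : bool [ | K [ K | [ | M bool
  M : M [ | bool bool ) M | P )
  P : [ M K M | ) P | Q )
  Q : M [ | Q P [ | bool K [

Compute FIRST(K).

{ ), [, bool }

K : bool [ contributes {bool}.
From K : K [ K: add FIRST(K) = { ), [, bool }.
K : [ contributes {[}.
From K : M bool: add FIRST(M) = { ), [, bool }.
Union: FIRST(K) = { ), [, bool }.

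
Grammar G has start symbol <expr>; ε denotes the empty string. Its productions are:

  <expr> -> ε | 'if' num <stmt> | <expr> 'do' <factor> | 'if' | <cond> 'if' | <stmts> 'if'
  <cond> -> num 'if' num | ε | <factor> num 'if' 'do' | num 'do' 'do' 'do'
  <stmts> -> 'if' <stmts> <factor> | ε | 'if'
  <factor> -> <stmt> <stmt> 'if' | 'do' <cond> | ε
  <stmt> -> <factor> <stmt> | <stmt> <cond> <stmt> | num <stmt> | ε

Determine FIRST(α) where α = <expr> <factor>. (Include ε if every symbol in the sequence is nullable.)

{ 'do', 'if', num, ε }

Add FIRST(<expr>)\{ε} = { 'do', 'if', num }; <expr> is nullable, continue.
Add FIRST(<factor>)\{ε} = { 'do', 'if', num }; <factor> is nullable, continue.
Every symbol is nullable, so include ε.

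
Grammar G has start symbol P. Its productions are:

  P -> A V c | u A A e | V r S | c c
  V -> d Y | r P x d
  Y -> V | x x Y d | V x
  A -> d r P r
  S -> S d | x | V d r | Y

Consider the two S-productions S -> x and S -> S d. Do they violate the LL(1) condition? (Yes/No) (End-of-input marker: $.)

FIRST(x) = { x } and FIRST(S d) = { d, r, x }.
Both contain x, so the two alternatives are not disjoint — LL(1) conflict.

Yes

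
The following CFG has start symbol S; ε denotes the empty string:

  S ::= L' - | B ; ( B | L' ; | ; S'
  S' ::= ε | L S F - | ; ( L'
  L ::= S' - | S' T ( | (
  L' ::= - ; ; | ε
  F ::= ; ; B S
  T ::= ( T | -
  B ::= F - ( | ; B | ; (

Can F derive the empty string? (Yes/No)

No

Nullable nonterminals: L', S'.
No production of F has an RHS whose symbols are all nullable, so F is not nullable.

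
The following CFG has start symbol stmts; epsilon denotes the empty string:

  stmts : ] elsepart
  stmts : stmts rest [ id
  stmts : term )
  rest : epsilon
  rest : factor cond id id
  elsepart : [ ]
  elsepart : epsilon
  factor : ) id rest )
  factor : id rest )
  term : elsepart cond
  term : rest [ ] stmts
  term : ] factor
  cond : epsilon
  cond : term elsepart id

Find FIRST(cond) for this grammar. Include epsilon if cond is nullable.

cond : epsilon contributes epsilon.
From cond : term elsepart id: term, elsepart nullable, take FIRST(term) ∪ FIRST(elsepart) ∪ {id} = { ), [, ], id }.
Union: FIRST(cond) = { ), [, ], id, epsilon }.

{ ), [, ], id, epsilon }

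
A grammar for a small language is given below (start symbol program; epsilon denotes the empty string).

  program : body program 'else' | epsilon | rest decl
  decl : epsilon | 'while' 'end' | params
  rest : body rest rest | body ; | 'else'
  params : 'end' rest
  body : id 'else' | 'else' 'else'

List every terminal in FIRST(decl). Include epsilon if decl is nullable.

decl : epsilon contributes epsilon.
decl : 'while' 'end' contributes {'while'}.
From decl : params: add FIRST(params) = { 'end' }.
Union: FIRST(decl) = { 'end', 'while', epsilon }.

{ 'end', 'while', epsilon }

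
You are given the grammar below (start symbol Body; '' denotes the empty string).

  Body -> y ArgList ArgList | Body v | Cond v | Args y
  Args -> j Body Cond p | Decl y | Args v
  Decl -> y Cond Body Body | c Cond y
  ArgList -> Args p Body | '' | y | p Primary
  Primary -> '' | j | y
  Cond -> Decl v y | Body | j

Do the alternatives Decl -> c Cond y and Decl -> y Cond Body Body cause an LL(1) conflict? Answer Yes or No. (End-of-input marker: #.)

FIRST(c Cond y) = { c } and FIRST(y Cond Body Body) = { y }.
The FIRST sets are disjoint and neither alternative is nullable — no conflict.

No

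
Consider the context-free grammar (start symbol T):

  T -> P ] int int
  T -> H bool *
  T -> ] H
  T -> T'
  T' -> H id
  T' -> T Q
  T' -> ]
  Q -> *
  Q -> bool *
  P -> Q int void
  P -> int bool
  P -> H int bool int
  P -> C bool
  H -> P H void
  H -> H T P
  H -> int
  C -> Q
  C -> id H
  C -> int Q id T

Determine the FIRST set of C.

{ *, bool, id, int }

From C -> Q: add FIRST(Q) = { *, bool }.
C -> id H contributes {id}.
C -> int Q id T contributes {int}.
Union: FIRST(C) = { *, bool, id, int }.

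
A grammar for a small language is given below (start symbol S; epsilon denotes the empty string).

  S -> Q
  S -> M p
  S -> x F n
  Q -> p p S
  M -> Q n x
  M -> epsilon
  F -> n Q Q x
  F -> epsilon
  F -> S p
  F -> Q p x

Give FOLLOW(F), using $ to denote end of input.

In S -> x F n: add FIRST(n) = { n }.
Union: FOLLOW(F) = { n }.

{ n }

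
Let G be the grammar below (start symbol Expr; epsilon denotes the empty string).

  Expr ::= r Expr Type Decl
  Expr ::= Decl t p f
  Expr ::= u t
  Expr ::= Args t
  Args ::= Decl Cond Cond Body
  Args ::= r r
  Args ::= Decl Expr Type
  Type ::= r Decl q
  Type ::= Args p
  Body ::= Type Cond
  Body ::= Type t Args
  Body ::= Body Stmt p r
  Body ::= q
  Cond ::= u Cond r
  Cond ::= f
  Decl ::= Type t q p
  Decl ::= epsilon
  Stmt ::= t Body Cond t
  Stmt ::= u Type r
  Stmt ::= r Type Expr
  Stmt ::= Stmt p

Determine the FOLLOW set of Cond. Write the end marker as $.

{ f, p, q, r, t, u }

In Args ::= Decl Cond Cond Body: add FIRST(Cond Body) = { f, u }.
In Args ::= Decl Cond Cond Body: add FIRST(Body) = { f, q, r, t, u }.
In Body ::= Type Cond: Cond is at the end, add FOLLOW(Body) = { f, p, r, t, u }.
In Cond ::= u Cond r: add FIRST(r) = { r }.
In Stmt ::= t Body Cond t: add FIRST(t) = { t }.
Union: FOLLOW(Cond) = { f, p, q, r, t, u }.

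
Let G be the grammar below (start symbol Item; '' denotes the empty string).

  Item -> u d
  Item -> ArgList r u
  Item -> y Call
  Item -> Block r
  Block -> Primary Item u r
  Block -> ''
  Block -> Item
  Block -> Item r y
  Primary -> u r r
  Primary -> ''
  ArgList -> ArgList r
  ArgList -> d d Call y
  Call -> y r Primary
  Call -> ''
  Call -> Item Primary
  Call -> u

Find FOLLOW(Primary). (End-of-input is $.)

{ $, d, r, u, y }

In Block -> Primary Item u r: add FIRST(Item u r) = { d, r, u, y }.
In Call -> y r Primary: Primary is at the end, add FOLLOW(Call) = { $, r, u, y }.
In Call -> Item Primary: Primary is at the end, add FOLLOW(Call) = { $, r, u, y }.
Union: FOLLOW(Primary) = { $, d, r, u, y }.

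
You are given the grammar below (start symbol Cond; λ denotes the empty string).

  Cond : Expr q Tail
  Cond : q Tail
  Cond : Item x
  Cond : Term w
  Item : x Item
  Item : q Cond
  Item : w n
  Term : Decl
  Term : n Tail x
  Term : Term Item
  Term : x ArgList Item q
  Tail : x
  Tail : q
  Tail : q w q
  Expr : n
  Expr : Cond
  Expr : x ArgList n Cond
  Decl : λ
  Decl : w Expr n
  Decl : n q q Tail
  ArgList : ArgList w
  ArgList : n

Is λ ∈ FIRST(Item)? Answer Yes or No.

Nullable nonterminals: Decl, Term.
No production of Item has an RHS whose symbols are all nullable, so Item is not nullable.

No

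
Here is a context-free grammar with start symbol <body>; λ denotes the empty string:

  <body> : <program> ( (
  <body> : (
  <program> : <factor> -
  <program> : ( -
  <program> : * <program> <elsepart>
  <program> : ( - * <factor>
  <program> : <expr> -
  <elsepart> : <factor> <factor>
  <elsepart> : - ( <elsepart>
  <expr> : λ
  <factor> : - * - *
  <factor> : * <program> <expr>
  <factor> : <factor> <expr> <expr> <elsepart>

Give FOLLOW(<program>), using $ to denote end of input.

In <body> : <program> ( (: add FIRST(( () = { ( }.
In <program> : * <program> <elsepart>: add FIRST(<elsepart>) = { *, - }.
In <factor> : * <program> <expr>: add FIRST(<expr>)\{λ} = {  }.
  Since <expr> is nullable, also add FOLLOW(<factor>) = { (, *, - }.
Union: FOLLOW(<program>) = { (, *, - }.

{ (, *, - }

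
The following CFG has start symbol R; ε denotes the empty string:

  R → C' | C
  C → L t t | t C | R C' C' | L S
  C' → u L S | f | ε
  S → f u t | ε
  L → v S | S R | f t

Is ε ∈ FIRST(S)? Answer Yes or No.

Yes

S has an ε-production, so S ⇒ ε.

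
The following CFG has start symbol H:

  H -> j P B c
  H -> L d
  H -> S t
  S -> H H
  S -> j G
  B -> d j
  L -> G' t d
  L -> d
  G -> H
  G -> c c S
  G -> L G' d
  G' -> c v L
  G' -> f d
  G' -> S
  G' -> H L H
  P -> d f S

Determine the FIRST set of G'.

G' -> c v L contributes {c}.
G' -> f d contributes {f}.
From G' -> S: add FIRST(S) = { c, d, f, j }.
From G' -> H L H: add FIRST(H) = { c, d, f, j }.
Union: FIRST(G') = { c, d, f, j }.

{ c, d, f, j }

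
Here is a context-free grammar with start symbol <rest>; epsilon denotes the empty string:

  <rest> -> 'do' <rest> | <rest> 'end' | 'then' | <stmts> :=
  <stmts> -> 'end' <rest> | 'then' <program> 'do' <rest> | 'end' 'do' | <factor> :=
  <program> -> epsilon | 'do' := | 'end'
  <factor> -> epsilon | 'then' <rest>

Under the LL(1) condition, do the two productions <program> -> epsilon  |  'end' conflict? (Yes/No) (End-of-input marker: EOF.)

No

FIRST(epsilon) = { epsilon } and FIRST('end') = { 'end' }.
The first is nullable but FOLLOW(<program>) = { 'do' } is disjoint from FIRST of the second.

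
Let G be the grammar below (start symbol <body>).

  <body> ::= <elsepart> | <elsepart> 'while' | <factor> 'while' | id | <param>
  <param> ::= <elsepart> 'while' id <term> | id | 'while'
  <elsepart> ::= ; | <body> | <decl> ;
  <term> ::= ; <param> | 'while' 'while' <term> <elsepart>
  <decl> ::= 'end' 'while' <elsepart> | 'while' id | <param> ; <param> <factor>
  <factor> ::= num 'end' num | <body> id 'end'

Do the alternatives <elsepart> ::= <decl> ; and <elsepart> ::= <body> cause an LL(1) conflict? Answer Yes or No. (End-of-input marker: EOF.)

FIRST(<decl> ;) = { 'end', 'while', ;, id, num } and FIRST(<body>) = { 'end', 'while', ;, id, num }.
Both contain 'end', so the two alternatives are not disjoint — LL(1) conflict.

Yes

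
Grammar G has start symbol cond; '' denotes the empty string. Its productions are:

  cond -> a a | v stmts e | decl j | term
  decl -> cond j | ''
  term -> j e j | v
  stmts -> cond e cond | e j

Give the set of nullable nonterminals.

Directly nullable (have an ''-production): decl.
No other nonterminal has a production whose RHS symbols are all nullable.

{ decl }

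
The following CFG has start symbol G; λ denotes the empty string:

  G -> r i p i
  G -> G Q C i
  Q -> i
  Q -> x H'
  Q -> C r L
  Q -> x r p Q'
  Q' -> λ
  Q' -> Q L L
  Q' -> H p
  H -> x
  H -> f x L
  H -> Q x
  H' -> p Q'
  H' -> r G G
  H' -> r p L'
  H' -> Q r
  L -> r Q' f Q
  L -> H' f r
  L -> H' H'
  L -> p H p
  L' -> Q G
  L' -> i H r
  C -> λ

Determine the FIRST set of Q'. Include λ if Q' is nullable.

Q' -> λ contributes λ.
From Q' -> Q L L: add FIRST(Q) = { i, r, x }.
From Q' -> H p: add FIRST(H) = { f, i, r, x }.
Union: FIRST(Q') = { f, i, r, x, λ }.

{ f, i, r, x, λ }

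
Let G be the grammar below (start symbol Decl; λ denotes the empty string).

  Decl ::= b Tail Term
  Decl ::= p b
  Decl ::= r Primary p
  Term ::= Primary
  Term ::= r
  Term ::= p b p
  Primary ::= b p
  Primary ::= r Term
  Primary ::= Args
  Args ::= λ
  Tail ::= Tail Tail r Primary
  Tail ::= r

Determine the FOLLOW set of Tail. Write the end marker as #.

{ #, b, p, r }

In Decl ::= b Tail Term: add FIRST(Term)\{λ} = { b, p, r }.
  Since Term is nullable, also add FOLLOW(Decl) = { # }.
In Tail ::= Tail Tail r Primary: add FIRST(Tail r Primary) = { r }.
In Tail ::= Tail Tail r Primary: add FIRST(r Primary) = { r }.
Union: FOLLOW(Tail) = { #, b, p, r }.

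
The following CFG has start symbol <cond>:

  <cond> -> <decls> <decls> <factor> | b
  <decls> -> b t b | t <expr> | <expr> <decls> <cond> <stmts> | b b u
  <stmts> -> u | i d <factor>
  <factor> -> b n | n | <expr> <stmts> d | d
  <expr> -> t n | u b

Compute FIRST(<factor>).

{ b, d, n, t, u }

<factor> -> b n contributes {b}.
<factor> -> n contributes {n}.
From <factor> -> <expr> <stmts> d: add FIRST(<expr>) = { t, u }.
<factor> -> d contributes {d}.
Union: FIRST(<factor>) = { b, d, n, t, u }.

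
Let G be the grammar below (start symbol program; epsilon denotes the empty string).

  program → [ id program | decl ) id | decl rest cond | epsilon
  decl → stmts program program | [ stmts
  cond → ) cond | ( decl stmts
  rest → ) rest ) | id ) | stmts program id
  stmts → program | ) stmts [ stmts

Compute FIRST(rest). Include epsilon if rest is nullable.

rest → ) rest ) contributes {)}.
rest → id ) contributes {id}.
From rest → stmts program id: stmts, program nullable, take FIRST(stmts) ∪ FIRST(program) ∪ {id} = { ), [, id }.
Union: FIRST(rest) = { ), [, id }.

{ ), [, id }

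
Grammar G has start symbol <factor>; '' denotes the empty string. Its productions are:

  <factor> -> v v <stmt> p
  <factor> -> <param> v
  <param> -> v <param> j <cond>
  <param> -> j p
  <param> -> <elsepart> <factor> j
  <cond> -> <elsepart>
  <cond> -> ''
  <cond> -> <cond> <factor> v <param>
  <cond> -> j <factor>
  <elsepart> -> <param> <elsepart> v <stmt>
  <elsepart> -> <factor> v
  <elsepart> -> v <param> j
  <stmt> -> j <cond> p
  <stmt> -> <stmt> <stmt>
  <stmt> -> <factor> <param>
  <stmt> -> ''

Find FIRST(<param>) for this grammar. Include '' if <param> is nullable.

<param> -> v <param> j <cond> contributes {v}.
<param> -> j p contributes {j}.
From <param> -> <elsepart> <factor> j: add FIRST(<elsepart>) = { j, v }.
Union: FIRST(<param>) = { j, v }.

{ j, v }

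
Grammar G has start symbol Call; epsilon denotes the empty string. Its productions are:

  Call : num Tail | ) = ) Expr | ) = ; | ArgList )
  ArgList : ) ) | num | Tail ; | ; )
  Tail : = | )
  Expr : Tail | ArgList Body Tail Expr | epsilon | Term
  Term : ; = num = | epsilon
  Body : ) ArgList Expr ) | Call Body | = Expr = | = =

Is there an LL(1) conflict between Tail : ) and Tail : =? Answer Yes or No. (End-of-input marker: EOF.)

No

FIRST()) = { ) } and FIRST(=) = { = }.
The FIRST sets are disjoint and neither alternative is nullable — no conflict.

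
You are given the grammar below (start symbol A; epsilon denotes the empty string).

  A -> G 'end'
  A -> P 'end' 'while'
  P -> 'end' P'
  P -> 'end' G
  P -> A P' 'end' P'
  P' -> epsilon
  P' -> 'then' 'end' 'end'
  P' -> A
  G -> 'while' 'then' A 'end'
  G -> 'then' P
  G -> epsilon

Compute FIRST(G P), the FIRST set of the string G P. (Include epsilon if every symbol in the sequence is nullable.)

{ 'end', 'then', 'while' }

Add FIRST(G)\{epsilon} = { 'then', 'while' }; G is nullable, continue.
Add FIRST(P) = { 'end', 'then', 'while' }; P is not nullable, stop.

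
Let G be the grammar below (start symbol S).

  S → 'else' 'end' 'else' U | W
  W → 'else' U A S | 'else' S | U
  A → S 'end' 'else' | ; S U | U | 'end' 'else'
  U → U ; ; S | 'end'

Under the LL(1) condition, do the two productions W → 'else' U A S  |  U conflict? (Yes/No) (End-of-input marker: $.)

No

FIRST('else' U A S) = { 'else' } and FIRST(U) = { 'end' }.
The FIRST sets are disjoint and neither alternative is nullable — no conflict.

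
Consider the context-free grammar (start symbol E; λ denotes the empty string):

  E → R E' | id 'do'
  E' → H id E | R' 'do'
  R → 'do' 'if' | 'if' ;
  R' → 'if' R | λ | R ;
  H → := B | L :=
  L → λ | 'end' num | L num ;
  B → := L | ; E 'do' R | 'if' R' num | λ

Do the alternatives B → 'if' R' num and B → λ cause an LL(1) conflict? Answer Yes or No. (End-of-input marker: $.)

FIRST('if' R' num) = { 'if' } and FIRST(λ) = { λ }.
The second is nullable but FOLLOW(B) = { id } is disjoint from FIRST of the first.

No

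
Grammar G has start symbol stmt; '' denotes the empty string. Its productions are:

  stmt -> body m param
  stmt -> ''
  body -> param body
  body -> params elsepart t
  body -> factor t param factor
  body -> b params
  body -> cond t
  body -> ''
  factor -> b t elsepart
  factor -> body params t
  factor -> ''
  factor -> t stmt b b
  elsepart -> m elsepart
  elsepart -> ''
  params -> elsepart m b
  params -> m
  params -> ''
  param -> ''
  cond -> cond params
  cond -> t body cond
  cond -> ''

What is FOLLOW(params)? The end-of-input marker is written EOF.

In body -> params elsepart t: add FIRST(elsepart t) = { m, t }.
In body -> b params: params is at the end, add FOLLOW(body) = { m, t }.
In factor -> body params t: add FIRST(t) = { t }.
In cond -> cond params: params is at the end, add FOLLOW(cond) = { m, t }.
Union: FOLLOW(params) = { m, t }.

{ m, t }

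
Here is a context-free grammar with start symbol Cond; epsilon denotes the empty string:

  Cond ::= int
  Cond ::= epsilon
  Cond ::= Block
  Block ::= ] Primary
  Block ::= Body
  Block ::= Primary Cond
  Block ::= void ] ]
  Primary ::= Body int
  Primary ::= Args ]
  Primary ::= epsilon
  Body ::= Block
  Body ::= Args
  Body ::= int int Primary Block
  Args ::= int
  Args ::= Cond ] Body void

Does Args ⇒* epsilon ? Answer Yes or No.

No

Nullable nonterminals: Block, Body, Cond, Primary.
No production of Args has an RHS whose symbols are all nullable, so Args is not nullable.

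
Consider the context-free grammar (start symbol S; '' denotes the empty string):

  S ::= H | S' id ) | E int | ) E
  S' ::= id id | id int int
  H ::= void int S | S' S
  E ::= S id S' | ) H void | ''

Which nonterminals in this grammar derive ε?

{ E }

Directly nullable (have an ''-production): E.
No other nonterminal has a production whose RHS symbols are all nullable.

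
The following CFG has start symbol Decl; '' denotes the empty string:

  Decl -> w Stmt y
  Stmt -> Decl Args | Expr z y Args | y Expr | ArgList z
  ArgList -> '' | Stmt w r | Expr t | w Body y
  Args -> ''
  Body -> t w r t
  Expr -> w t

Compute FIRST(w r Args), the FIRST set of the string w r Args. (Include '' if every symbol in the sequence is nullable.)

w is a terminal; add {w} and stop.

{ w }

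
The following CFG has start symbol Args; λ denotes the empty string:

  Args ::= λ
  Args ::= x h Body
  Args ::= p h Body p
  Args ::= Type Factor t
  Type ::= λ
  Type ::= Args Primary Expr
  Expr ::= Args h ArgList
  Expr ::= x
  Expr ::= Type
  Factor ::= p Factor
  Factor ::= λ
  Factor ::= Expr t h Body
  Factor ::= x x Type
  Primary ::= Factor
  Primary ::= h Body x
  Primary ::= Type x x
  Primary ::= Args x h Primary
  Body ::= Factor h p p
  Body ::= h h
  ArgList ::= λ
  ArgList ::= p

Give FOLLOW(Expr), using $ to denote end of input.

In Type ::= Args Primary Expr: Expr is at the end, add FOLLOW(Type) = { h, p, t, x }.
In Factor ::= Expr t h Body: add FIRST(t h Body) = { t }.
Union: FOLLOW(Expr) = { h, p, t, x }.

{ h, p, t, x }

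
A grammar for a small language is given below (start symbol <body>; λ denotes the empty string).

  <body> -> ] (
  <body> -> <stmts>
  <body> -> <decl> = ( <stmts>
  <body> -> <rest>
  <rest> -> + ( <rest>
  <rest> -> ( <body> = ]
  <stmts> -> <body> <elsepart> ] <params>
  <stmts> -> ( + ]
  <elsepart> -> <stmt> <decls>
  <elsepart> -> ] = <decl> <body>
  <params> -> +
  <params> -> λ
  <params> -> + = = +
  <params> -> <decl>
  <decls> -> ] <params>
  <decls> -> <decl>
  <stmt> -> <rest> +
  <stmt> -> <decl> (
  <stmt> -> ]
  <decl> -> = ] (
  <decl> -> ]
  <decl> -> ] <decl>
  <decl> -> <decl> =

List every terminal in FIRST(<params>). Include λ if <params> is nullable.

{ +, =, ], λ }

<params> -> + contributes {+}.
<params> -> λ contributes λ.
<params> -> + = = + contributes {+}.
From <params> -> <decl>: add FIRST(<decl>) = { =, ] }.
Union: FIRST(<params>) = { +, =, ], λ }.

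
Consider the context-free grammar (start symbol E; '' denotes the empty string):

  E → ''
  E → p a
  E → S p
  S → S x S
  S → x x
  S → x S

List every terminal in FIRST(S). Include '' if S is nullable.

From S → S x S: add FIRST(S) = { x }.
S → x x contributes {x}.
S → x S contributes {x}.
Union: FIRST(S) = { x }.

{ x }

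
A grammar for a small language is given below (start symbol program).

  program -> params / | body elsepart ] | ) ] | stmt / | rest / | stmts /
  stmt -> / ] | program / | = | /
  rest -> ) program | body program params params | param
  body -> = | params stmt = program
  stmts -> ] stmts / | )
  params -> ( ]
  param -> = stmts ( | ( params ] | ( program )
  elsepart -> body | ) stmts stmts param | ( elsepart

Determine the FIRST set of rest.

{ (, ), = }

rest -> ) program contributes {)}.
From rest -> body program params params: add FIRST(body) = { (, = }.
From rest -> param: add FIRST(param) = { (, = }.
Union: FIRST(rest) = { (, ), = }.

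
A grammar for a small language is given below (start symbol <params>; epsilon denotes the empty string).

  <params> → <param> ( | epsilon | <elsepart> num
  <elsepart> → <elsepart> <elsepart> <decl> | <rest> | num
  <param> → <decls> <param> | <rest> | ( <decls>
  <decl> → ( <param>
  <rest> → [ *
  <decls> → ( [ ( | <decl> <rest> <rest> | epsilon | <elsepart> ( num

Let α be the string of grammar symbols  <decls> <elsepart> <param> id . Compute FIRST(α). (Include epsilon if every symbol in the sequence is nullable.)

Add FIRST(<decls>)\{epsilon} = { (, [, num }; <decls> is nullable, continue.
Add FIRST(<elsepart>) = { [, num }; <elsepart> is not nullable, stop.

{ (, [, num }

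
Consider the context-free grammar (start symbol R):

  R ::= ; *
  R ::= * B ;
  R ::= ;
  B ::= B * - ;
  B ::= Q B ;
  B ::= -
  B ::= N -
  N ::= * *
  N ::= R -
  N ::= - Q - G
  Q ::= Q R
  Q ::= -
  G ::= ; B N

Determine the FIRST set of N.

{ *, -, ; }

N ::= * * contributes {*}.
From N ::= R -: add FIRST(R) = { *, ; }.
N ::= - Q - G contributes {-}.
Union: FIRST(N) = { *, -, ; }.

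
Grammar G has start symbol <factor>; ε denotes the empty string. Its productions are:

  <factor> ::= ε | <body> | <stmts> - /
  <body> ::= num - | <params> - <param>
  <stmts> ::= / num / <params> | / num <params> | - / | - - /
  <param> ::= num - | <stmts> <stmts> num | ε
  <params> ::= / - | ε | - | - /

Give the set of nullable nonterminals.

{ <factor>, <param>, <params> }

Directly nullable (have an ε-production): <factor>, <param>, <params>.
No other nonterminal has a production whose RHS symbols are all nullable.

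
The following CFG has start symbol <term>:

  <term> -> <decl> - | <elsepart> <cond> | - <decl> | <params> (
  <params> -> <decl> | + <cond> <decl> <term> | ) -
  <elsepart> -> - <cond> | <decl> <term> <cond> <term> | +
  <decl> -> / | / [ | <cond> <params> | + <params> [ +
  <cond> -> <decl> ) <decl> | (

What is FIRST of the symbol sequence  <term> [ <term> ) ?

{ (, ), +, -, / }

Add FIRST(<term>) = { (, ), +, -, / }; <term> is not nullable, stop.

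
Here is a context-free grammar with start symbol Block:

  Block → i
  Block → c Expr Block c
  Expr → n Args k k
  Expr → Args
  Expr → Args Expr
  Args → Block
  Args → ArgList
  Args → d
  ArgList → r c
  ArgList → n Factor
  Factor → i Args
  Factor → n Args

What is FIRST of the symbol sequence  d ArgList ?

{ d }

d is a terminal; add {d} and stop.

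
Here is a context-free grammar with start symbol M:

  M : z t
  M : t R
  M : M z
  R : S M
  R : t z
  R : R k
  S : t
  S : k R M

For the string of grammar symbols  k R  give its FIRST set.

{ k }

k is a terminal; add {k} and stop.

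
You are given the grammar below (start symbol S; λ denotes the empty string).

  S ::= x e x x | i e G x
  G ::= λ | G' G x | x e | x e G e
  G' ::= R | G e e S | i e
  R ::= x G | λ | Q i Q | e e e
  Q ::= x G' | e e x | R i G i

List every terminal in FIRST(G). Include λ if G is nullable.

{ e, i, x, λ }

G ::= λ contributes λ.
From G ::= G' G x: G', G nullable, take FIRST(G') ∪ FIRST(G) ∪ {x} = { e, i, x }.
G ::= x e contributes {x}.
G ::= x e G e contributes {x}.
Union: FIRST(G) = { e, i, x, λ }.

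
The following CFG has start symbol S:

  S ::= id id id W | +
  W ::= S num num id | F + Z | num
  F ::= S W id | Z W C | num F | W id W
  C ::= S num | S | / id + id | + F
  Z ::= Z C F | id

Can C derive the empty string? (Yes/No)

No nonterminal in this grammar is nullable.
No production of C has an RHS whose symbols are all nullable, so C is not nullable.

No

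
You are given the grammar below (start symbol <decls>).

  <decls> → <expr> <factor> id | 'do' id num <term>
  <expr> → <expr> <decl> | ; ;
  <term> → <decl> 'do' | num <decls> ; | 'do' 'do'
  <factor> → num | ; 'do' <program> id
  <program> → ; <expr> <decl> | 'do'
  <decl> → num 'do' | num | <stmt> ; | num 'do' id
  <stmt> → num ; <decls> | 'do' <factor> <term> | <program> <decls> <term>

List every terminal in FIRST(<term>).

{ 'do', ;, num }

From <term> → <decl> 'do': add FIRST(<decl>) = { 'do', ;, num }.
<term> → num <decls> ; contributes {num}.
<term> → 'do' 'do' contributes {'do'}.
Union: FIRST(<term>) = { 'do', ;, num }.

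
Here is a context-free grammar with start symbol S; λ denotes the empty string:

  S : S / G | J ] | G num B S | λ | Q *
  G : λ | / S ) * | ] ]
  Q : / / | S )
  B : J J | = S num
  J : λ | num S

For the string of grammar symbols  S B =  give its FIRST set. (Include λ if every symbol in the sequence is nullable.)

{ ), /, =, ], num }

Add FIRST(S)\{λ} = { ), /, ], num }; S is nullable, continue.
Add FIRST(B)\{λ} = { =, num }; B is nullable, continue.
= is a terminal; add {=} and stop.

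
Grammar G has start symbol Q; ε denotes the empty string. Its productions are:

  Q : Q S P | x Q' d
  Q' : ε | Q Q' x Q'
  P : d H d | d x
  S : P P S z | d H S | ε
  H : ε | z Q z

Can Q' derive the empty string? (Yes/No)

Q' has an ε-production, so Q' ⇒ ε.

Yes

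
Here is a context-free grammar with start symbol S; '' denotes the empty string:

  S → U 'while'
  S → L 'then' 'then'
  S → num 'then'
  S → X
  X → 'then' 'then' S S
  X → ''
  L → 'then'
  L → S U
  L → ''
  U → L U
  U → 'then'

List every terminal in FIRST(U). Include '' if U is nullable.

From U → L U: L nullable, take FIRST(L) ∪ FIRST(U) = { 'then', num }.
U → 'then' contributes {'then'}.
Union: FIRST(U) = { 'then', num }.

{ 'then', num }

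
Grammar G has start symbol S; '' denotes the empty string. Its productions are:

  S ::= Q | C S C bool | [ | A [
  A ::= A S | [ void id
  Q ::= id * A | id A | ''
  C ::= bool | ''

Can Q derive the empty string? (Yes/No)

Q has an ''-production, so Q ⇒ ''.

Yes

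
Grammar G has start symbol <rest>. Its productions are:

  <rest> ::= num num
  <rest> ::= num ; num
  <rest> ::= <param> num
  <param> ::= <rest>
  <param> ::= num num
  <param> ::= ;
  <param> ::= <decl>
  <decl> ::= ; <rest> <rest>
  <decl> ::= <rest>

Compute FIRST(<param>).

From <param> ::= <rest>: add FIRST(<rest>) = { ;, num }.
<param> ::= num num contributes {num}.
<param> ::= ; contributes {;}.
From <param> ::= <decl>: add FIRST(<decl>) = { ;, num }.
Union: FIRST(<param>) = { ;, num }.

{ ;, num }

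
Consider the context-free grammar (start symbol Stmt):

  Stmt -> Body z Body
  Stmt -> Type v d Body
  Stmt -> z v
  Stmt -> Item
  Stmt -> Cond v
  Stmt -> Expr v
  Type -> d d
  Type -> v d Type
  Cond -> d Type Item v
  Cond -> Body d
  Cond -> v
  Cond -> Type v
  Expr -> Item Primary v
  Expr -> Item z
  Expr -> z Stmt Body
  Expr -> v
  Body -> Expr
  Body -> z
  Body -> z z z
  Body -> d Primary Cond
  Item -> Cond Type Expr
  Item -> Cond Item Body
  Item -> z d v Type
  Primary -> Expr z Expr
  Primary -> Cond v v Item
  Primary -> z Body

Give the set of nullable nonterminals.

No nonterminal has an empty production or an RHS whose symbols are all nullable.

{ } (none)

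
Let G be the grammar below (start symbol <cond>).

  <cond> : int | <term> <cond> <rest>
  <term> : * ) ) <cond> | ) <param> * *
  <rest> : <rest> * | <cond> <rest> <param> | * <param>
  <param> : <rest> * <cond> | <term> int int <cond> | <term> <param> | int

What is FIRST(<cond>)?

<cond> : int contributes {int}.
From <cond> : <term> <cond> <rest>: add FIRST(<term>) = { ), * }.
Union: FIRST(<cond>) = { ), *, int }.

{ ), *, int }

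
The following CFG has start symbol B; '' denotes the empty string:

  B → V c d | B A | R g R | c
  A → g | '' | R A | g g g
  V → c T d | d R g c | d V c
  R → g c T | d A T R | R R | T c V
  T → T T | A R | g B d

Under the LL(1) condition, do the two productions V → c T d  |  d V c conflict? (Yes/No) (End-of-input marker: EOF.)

FIRST(c T d) = { c } and FIRST(d V c) = { d }.
The FIRST sets are disjoint and neither alternative is nullable — no conflict.

No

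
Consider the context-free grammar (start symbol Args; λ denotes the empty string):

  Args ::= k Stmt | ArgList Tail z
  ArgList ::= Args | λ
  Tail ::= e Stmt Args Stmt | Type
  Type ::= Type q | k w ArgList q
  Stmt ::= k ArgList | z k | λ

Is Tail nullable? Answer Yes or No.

No

Nullable nonterminals: ArgList, Stmt.
No production of Tail has an RHS whose symbols are all nullable, so Tail is not nullable.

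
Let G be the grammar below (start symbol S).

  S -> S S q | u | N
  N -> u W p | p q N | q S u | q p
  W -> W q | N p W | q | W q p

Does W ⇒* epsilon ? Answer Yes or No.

No

No nonterminal in this grammar is nullable.
No production of W has an RHS whose symbols are all nullable, so W is not nullable.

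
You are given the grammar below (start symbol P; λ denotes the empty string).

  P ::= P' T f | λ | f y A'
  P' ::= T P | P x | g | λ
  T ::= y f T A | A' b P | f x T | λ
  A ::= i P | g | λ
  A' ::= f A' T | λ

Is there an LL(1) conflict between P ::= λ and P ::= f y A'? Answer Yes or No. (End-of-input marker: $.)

Yes

FIRST(λ) = { λ } and FIRST(f y A') = { f }.
The first alternative is nullable and FOLLOW(P) = { $, b, f, g, i, x, y } shares f with FIRST of the second — conflict.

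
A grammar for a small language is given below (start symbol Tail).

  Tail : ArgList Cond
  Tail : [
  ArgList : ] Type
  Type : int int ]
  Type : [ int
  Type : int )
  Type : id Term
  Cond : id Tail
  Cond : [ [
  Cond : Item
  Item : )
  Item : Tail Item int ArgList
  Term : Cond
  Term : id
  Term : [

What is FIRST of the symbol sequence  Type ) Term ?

Add FIRST(Type) = { [, id, int }; Type is not nullable, stop.

{ [, id, int }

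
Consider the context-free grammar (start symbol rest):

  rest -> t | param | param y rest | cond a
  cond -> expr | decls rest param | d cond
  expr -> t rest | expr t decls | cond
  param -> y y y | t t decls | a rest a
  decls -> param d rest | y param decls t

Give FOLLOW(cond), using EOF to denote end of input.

{ a, t }

In rest -> cond a: add FIRST(a) = { a }.
In cond -> d cond: cond is at the end, add FOLLOW(cond) = { a, t }.
In expr -> cond: cond is at the end, add FOLLOW(expr) = { a, t }.
Union: FOLLOW(cond) = { a, t }.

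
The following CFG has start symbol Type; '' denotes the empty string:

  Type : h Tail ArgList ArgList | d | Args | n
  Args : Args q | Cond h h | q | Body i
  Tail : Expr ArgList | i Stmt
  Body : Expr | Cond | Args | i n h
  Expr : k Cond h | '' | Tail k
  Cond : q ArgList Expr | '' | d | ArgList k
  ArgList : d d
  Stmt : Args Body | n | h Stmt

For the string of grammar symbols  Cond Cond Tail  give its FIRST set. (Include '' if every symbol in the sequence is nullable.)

Add FIRST(Cond)\{''} = { d, q }; Cond is nullable, continue.
Add FIRST(Cond)\{''} = { d, q }; Cond is nullable, continue.
Add FIRST(Tail) = { d, i, k }; Tail is not nullable, stop.

{ d, i, k, q }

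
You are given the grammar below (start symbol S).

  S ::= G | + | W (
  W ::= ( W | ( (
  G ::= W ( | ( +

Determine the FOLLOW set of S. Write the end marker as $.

S is the start symbol, so $ ∈ FOLLOW(S).
Union: FOLLOW(S) = { $ }.

{ $ }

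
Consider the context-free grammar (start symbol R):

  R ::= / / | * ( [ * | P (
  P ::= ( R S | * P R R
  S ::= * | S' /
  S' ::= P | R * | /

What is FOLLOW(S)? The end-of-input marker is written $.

{ (, *, / }

In P ::= ( R S: S is at the end, add FOLLOW(P) = { (, *, / }.
Union: FOLLOW(S) = { (, *, / }.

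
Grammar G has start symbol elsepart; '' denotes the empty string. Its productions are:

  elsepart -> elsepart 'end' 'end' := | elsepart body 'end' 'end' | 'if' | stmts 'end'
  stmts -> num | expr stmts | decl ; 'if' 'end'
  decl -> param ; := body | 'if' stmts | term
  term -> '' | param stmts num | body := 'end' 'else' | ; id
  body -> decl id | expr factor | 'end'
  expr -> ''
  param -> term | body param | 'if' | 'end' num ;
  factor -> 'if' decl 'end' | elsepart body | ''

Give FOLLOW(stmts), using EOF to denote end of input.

In elsepart -> stmts 'end': add FIRST('end') = { 'end' }.
In stmts -> expr stmts: stmts is at the end, add FOLLOW(stmts) = { 'end', ;, id, num }.
In decl -> 'if' stmts: stmts is at the end, add FOLLOW(decl) = { 'end', ;, id }.
In term -> param stmts num: add FIRST(num) = { num }.
Union: FOLLOW(stmts) = { 'end', ;, id, num }.

{ 'end', ;, id, num }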